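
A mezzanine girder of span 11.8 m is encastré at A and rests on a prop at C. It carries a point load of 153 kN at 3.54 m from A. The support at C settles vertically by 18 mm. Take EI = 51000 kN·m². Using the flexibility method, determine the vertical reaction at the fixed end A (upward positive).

Choose R_C as the redundant. The primary structure is the cantilever fixed at A.
Downward deflection at the released point C due to the loads:
  point load 153 at a = 3.54: Pa²(3L − a)/(6EI) = 10181/EI
Tip deflection under a unit load at C: L³/(3EI) = 547.7/EI.
With EI = 51000 kN·m²: δ_0 = 0.19963 m and δ_{CC} = 0.010739 m/kN.
Compatibility — the beam at C must follow the support down by 0.018 m: δ_0 − R_C·δ_{CC} = 0.018, so R_C = (0.19963 − 0.018)/0.010739 = 16.91 kN.
Vertical equilibrium: R_A = ΣP − R_C = 153 − 16.91 = 136.1 kN.

R_A = 136.1 kN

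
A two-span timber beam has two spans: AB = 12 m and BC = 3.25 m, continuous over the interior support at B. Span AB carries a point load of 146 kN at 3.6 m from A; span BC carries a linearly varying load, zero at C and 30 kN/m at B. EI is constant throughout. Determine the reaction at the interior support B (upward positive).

Take M_B as the redundant. Released structure: two simple spans AB and BC with a hinge at B.
End slopes at the hinge B, treating each span as simply supported:
  span AB: point load 146 at a = 3.6: Pab(L + a)/(6LEI) = 956.6/EI
  span BC: triangular load, peak 30: w₀L³/(45EI) = 22.89/EI
  relative rotation θ_0 = (956.6 + 22.89)/EI = 979.5/EI
A unit hogging moment at B produces rotation L₁/(3EI) + L₂/(3EI) = 5.083/EI.
Slope continuity at B: θ_0 = M_B·5.083/EI, so M_B = 979.5/5.083 = 192.7 kN·m (hogging).
Span AB, ΣM about A with M_B applied at B: R_B^{AB}·12 = 525.6 + 192.7, so R_B^{AB} = 59.86 kN and R_A = 146 − 59.86 = 86.14 kN.
Span BC, ΣM about C: R_B^{BC}·3.25 = 105.6 + 192.7, so R_B^{BC} = 91.79 kN and R_C = 48.75 − 91.79 = -43.04 kN.
R_B = 59.86 + 91.79 = 151.6 kN.

R_B = 151.6 kN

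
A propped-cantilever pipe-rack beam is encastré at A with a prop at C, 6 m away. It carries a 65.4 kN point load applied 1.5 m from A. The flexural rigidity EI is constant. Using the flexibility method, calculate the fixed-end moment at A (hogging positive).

M_A = 64.38 kN·m

Choose R_C as the redundant. The primary structure is the cantilever fixed at A.
Primary-structure tip deflection at C by superposition:
  point load 65.4 at a = 1.5: Pa²(3L − a)/(6EI) = 404.7/EI
Flexibility coefficient — unit upward force at C: δ_{CC} = L³/(3EI) = 72/EI.
Compatibility at C: δ_0 − R_C·δ_{CC} = 0, so R_C = 404.7/72 = 5.62 kN.
Moment equilibrium about A: M_A = Σ(load moments about A) − R_C·L = 98.1 − 5.62×6 = 64.38 kN·m.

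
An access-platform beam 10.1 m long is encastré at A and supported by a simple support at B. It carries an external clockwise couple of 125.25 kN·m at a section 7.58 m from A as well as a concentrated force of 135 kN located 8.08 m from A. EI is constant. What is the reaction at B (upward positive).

Take the reaction at B as the redundant and release it; the primary structure is a cantilever fixed at A.
Downward deflection at the released point B due to the loads:
  clockwise couple 125.25 at a = 7.58: M₀a(2L − a)/(2EI) = 5991/EI
  point load 135 at a = 8.08: Pa²(3L − a)/(6EI) = 32640/EI
  δ_0 = 38631/EI
Flexibility coefficient — unit upward force at B: δ_{BB} = L³/(3EI) = 343.4/EI.
Compatibility at B: δ_0 − R_B·δ_{BB} = 0, so R_B = 38631/343.4 = 112.5 kN.

R_B = 112.5 kN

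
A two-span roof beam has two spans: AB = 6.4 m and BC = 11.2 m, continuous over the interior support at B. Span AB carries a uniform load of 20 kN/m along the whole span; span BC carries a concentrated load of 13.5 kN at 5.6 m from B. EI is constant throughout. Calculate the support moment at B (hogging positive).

M_B = 55.28 kN·m

Release continuity at B by inserting a hinge; the redundant is the internal moment M_B. The primary structure is two simply-supported spans AB and BC.
Discontinuity in slope at B on the released structure — sum the simple-span end rotations:
  span AB: UDL 20: wL³/(24EI) = 218.5/EI
  span BC: point load 13.5 at a = 5.6: Pab(L + b)/(6LEI) = 105.8/EI
  relative rotation θ_0 = (218.5 + 105.8)/EI = 324.3/EI
A unit hogging moment at B produces rotation L₁/(3EI) + L₂/(3EI) = 5.867/EI.
Slope continuity at B: θ_0 = M_B·5.867/EI, so M_B = 324.3/5.867 = 55.28 kN·m (hogging).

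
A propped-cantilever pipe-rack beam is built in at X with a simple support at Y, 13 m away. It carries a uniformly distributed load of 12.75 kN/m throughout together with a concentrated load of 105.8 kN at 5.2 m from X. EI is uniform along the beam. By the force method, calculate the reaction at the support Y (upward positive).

R_Y = 84.16 kN

Release the roller at Y. Primary structure: cantilever fixed at X.
Downward deflection at the released point Y due to the loads:
  UDL 12.75: wL⁴/(8EI) = 45519/EI
  point load 105.8 at a = 5.2: Pa²(3L − a)/(6EI) = 16116/EI
  δ_0 = 61635/EI
Flexibility coefficient — unit upward force at Y: δ_{YY} = L³/(3EI) = 732.3/EI.
Compatibility at Y: δ_0 − R_Y·δ_{YY} = 0, so R_Y = 61635/732.3 = 84.16 kN.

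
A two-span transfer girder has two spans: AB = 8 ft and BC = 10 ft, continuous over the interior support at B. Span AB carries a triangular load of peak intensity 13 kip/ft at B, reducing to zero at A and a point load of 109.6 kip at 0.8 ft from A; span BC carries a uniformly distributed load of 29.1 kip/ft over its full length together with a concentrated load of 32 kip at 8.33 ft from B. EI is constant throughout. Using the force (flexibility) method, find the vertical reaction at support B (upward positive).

R_B = 255.1 kip

Take M_B as the redundant. Released structure: two simple spans AB and BC with a hinge at B.
End slopes at the hinge B, treating each span as simply supported:
  span AB: triangular load, peak 13: w₀L³/(45EI) = 147.9/EI
  span AB: point load 109.6 at a = 0.8: Pab(L + a)/(6LEI) = 115.7/EI
  span BC: UDL 29.1: wL³/(24EI) = 1212/EI
  span BC: point load 32 at a = 8.33: Pab(L + b)/(6LEI) = 86.58/EI
  relative rotation θ_0 = (263.6 + 1299)/EI = 1563/EI
A unit hogging moment at B produces rotation L₁/(3EI) + L₂/(3EI) = 6/EI.
Compatibility: M_B·(L₁+L₂)/(3EI) = θ_0, giving M_B = 260.5 kip·ft (hogging).
Span AB, ΣM about A with M_B applied at B: R_B^{AB}·8 = 365 + 260.5, so R_B^{AB} = 78.18 kip and R_A = 161.6 − 78.18 = 83.42 kip.
Span BC, ΣM about C: R_B^{BC}·10 = 1508 + 260.5, so R_B^{BC} = 176.9 kip and R_C = 323 − 176.9 = 146.1 kip.
R_B = 78.18 + 176.9 = 255.1 kip.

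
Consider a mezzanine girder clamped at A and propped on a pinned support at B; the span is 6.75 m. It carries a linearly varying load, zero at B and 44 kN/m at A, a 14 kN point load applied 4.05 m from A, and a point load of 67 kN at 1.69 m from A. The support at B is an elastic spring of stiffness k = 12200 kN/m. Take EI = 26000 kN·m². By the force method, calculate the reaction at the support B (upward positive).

R_B = 40.68 kN

Release the roller at B. Primary structure: cantilever fixed at A.
Deflection at B on the released cantilever, summing each load's contribution:
  triangular load, peak 44 at the fixed end: w₀L⁴/(30EI) = 3045/EI
  point load 14 at a = 4.05: Pa²(3L − a)/(6EI) = 620/EI
  point load 67 at a = 1.69: Pa²(3L − a)/(6EI) = 591.9/EI
  δ_0 = 4257/EI
Tip deflection under a unit load at B: L³/(3EI) = 102.5/EI.
With EI = 26000 kN·m²: δ_0 = 0.16372 m and δ_{BB} = 0.003943 m/kN.
Compatibility — the spring shortens by R_B/k under the reaction it provides: δ_0 − R_B·δ_{BB} = R_B/k. With 1/k = 0.000082 m/kN, R_B = δ_0 / (δ_{BB} + 1/k) = 0.16372 / (0.003943 + 0.000082) = 40.68 kN.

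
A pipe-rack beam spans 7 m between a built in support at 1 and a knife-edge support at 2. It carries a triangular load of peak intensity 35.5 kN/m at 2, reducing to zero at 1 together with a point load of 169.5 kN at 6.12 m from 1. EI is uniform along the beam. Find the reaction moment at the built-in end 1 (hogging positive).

Choose R_2 as the redundant. The primary structure is the cantilever fixed at 1.
Deflection at 2 on the released cantilever, summing each load's contribution:
  triangular load, peak 35.5 at the free end: 11w₀L⁴/(120EI) = 7813/EI
  point load 169.5 at a = 6.12: Pa²(3L − a)/(6EI) = 15744/EI
  δ_0 = 23558/EI
Tip deflection under a unit load at 2: L³/(3EI) = 114.3/EI.
The prop prevents deflection at 2: R_2 = δ_0/δ_{22} = 23558/114.3 = 206 kN.
Moment equilibrium about 1: M_1 = Σ(load moments about 1) − R_2·L = 1617 − 206×7 = 174.9 kN·m.

M_1 = 174.9 kN·m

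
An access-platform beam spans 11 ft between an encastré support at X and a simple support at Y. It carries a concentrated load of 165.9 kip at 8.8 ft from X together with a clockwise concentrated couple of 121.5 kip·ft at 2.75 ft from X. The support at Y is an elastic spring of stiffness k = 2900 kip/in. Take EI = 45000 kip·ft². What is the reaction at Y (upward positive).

Remove the prop at Y; the released (primary) structure is a cantilever built in at X.
Primary-structure tip deflection at Y by superposition:
  point load 165.9 at a = 8.8: Pa²(3L − a)/(6EI) = 51817/EI
  clockwise couple 121.5 at a = 2.75: M₀a(2L − a)/(2EI) = 3216/EI
  δ_0 = 55033/EI
Tip deflection under a unit load at Y: L³/(3EI) = 443.7/EI.
With EI = 45000 kip·ft²: δ_0 = 1.223 ft and δ_{YY} = 0.009859 ft/kip.
Compatibility — the spring shortens by R_Y/k under the reaction it provides: δ_0 − R_Y·δ_{YY} = R_Y/k. With 1/k = 1/(2900×12) ft/kip = 0.000029 ft/kip, R_Y = δ_0 / (δ_{YY} + 1/k) = 1.223 / (0.009859 + 0.000029) = 123.7 kip.

R_Y = 123.7 kip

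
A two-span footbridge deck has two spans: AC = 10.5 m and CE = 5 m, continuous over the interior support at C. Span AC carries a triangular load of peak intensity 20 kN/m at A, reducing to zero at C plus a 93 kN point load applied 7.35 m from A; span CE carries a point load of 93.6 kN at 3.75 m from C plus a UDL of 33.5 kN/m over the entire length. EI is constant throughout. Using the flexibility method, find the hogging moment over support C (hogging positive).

M_C = 256.7 kN·m

Release continuity at C by inserting a hinge; the redundant is the internal moment M_C. The primary structure is two simply-supported spans AC and CE.
Discontinuity in slope at C on the released structure — sum the simple-span end rotations:
  span AC: triangular load, peak 20: 7w₀L³/(360EI) = 450.2/EI
  span AC: point load 93 at a = 7.35: Pab(L + a)/(6LEI) = 610.1/EI
  span CE: point load 93.6 at a = 3.75: Pab(L + b)/(6LEI) = 91.41/EI
  span CE: UDL 33.5: wL³/(24EI) = 174.5/EI
  relative rotation θ_0 = (1060 + 265.9)/EI = 1326/EI
A unit hogging moment at C produces rotation L₁/(3EI) + L₂/(3EI) = 5.167/EI.
Compatibility: M_C·(L₁+L₂)/(3EI) = θ_0, giving M_C = 256.7 kN·m (hogging).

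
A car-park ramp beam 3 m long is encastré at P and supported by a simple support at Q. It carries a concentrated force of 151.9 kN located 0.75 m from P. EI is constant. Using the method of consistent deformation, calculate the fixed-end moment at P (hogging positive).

M_P = 74.76 kN·m

Take the reaction at Q as the redundant and release it; the primary structure is a cantilever fixed at P.
Deflection at Q on the released cantilever, summing each load's contribution:
  point load 151.9 at a = 0.75: Pa²(3L − a)/(6EI) = 117.5/EI
Tip deflection under a unit load at Q: L³/(3EI) = 9/EI.
Compatibility at Q: δ_0 − R_Q·δ_{QQ} = 0, so R_Q = 117.5/9 = 13.05 kN.
Moment equilibrium about P: M_P = Σ(load moments about P) − R_Q·L = 113.9 − 13.05×3 = 74.76 kN·m.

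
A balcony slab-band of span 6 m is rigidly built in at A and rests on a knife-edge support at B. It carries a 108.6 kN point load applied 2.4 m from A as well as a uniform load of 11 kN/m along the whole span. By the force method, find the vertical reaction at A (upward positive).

Release the roller at B. Primary structure: cantilever fixed at A.
Downward deflection at the released point B due to the loads:
  point load 108.6 at a = 2.4: Pa²(3L − a)/(6EI) = 1626/EI
  UDL 11: wL⁴/(8EI) = 1782/EI
  δ_0 = 3408/EI
Flexibility coefficient — unit upward force at B: δ_{BB} = L³/(3EI) = 72/EI.
Compatibility at B: δ_0 − R_B·δ_{BB} = 0, so R_B = 3408/72 = 47.34 kN.
Vertical equilibrium: R_A = ΣP − R_B = 174.6 − 47.34 = 127.3 kN.

R_A = 127.3 kN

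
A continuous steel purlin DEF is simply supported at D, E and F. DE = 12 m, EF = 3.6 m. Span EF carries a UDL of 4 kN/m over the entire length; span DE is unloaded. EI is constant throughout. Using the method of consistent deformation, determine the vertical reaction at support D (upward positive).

R_D = -0.1246 kN

Release continuity at E by inserting a hinge; the redundant is the internal moment M_E. The primary structure is two simply-supported spans DE and EF.
Rotations at E on the released spans (each span's end-slope, ×1/EI):
  span EF: UDL 4: wL³/(24EI) = 7.776/EI
  relative rotation θ_0 = (0 + 7.776)/EI = 7.776/EI
A unit hogging moment at E produces rotation L₁/(3EI) + L₂/(3EI) = 5.2/EI.
Compatibility: M_E·(L₁+L₂)/(3EI) = θ_0, giving M_E = 1.495 kN·m (hogging).
Span DE, ΣM about D with M_E applied at E: R_E^{DE}·12 = 0 + 1.495, so R_E^{DE} = 0.1246 kN and R_D = 0 − 0.1246 = -0.1246 kN.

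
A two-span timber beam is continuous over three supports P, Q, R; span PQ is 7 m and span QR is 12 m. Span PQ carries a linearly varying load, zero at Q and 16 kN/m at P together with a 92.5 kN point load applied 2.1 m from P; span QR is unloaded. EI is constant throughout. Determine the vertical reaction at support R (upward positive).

R_R = -4.118 kN

Take M_Q as the redundant. Released structure: two simple spans PQ and QR with a hinge at Q.
End slopes at the hinge Q, treating each span as simply supported:
  span PQ: triangular load, peak 16: 7w₀L³/(360EI) = 106.7/EI
  span PQ: point load 92.5 at a = 2.1: Pab(L + a)/(6LEI) = 206.2/EI
  relative rotation θ_0 = (312.9 + 0)/EI = 312.9/EI
A unit hogging moment at Q produces rotation L₁/(3EI) + L₂/(3EI) = 6.333/EI.
Compatibility: M_Q·(L₁+L₂)/(3EI) = θ_0, giving M_Q = 49.41 kN·m (hogging).
Span QR, ΣM about R: R_Q^{QR}·12 = 0 + 49.41, so R_Q^{QR} = 4.118 kN and R_R = 0 − 4.118 = -4.118 kN.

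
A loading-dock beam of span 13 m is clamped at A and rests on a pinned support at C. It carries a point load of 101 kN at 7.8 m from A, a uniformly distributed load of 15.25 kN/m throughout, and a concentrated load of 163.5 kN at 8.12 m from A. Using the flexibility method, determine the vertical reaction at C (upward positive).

Release the roller at C. Primary structure: cantilever fixed at A.
Primary-structure tip deflection at C by superposition:
  point load 101 at a = 7.8: Pa²(3L − a)/(6EI) = 31953/EI
  UDL 15.25: wL⁴/(8EI) = 54444/EI
  point load 163.5 at a = 8.12: Pa²(3L − a)/(6EI) = 55482/EI
  δ_0 = 141880/EI
Tip deflection under a unit load at C: L³/(3EI) = 732.3/EI.
Compatibility at C: δ_0 − R_C·δ_{CC} = 0, so R_C = 141880/732.3 = 193.7 kN.

R_C = 193.7 kN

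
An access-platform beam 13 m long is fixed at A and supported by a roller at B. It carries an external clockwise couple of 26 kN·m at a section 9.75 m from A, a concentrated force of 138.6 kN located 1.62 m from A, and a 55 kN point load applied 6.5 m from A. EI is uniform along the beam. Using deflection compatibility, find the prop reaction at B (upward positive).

R_B = 23.09 kN

Release the roller at B. Primary structure: cantilever fixed at A.
Free-end deflection of the primary structure under the applied loading (downward +):
  clockwise couple 26 at a = 9.75: M₀a(2L − a)/(2EI) = 2060/EI
  point load 138.6 at a = 1.62: Pa²(3L − a)/(6EI) = 2266/EI
  point load 55 at a = 6.5: Pa²(3L − a)/(6EI) = 12587/EI
  δ_0 = 16913/EI
Flexibility coefficient — unit upward force at B: δ_{BB} = L³/(3EI) = 732.3/EI.
Compatibility at B: δ_0 − R_B·δ_{BB} = 0, so R_B = 16913/732.3 = 23.09 kN.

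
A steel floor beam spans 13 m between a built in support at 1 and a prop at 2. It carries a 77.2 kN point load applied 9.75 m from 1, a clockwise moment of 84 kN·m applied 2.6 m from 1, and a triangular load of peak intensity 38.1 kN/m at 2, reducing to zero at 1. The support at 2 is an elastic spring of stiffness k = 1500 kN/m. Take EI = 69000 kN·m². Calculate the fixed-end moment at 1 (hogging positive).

Take the reaction at 2 as the redundant and release it; the primary structure is a cantilever fixed at 1.
Downward deflection at the released point 2 due to the loads:
  point load 77.2 at a = 9.75: Pa²(3L − a)/(6EI) = 35777/EI
  clockwise couple 84 at a = 2.6: M₀a(2L − a)/(2EI) = 2555/EI
  triangular load, peak 38.1 at the free end: 11w₀L⁴/(120EI) = 99749/EI
  δ_0 = 138081/EI
Tip deflection under a unit load at 2: L³/(3EI) = 732.3/EI.
With EI = 69000 kN·m²: δ_0 = 2.0012 m and δ_{22} = 0.010614 m/kN.
Compatibility — the spring shortens by R_2/k under the reaction it provides: δ_0 − R_2·δ_{22} = R_2/k. With 1/k = 0.000667 m/kN, R_2 = δ_0 / (δ_{22} + 1/k) = 2.0012 / (0.010614 + 0.000667) = 177.4 kN.
Moment equilibrium about 1: M_1 = Σ(load moments about 1) − R_2·L = 2983 − 177.4×13 = 676.7 kN·m.

M_1 = 676.7 kN·m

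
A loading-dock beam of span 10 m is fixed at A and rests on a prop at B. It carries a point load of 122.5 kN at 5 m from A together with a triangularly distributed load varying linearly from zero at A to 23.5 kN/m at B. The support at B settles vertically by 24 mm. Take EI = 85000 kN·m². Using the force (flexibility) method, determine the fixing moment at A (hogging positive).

Remove the prop at B; the released (primary) structure is a cantilever built in at A.
Deflection at B on the released cantilever, summing each load's contribution:
  point load 122.5 at a = 5: Pa²(3L − a)/(6EI) = 12760/EI
  triangular load, peak 23.5 at the free end: 11w₀L⁴/(120EI) = 21542/EI
  δ_0 = 34302/EI
Tip deflection under a unit load at B: L³/(3EI) = 333.3/EI.
With EI = 85000 kN·m²: δ_0 = 0.40355 m and δ_{BB} = 0.003922 m/kN.
Compatibility — the beam at B must follow the support down by 0.024 m: δ_0 − R_B·δ_{BB} = 0.024, so R_B = (0.40355 − 0.024)/0.003922 = 96.79 kN.
Moment equilibrium about A: M_A = Σ(load moments about A) − R_B·L = 1396 − 96.79×10 = 428 kN·m.

M_A = 428 kN·m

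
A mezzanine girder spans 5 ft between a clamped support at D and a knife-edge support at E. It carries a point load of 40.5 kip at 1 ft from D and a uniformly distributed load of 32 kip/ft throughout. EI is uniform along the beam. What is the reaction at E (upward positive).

Take the reaction at E as the redundant and release it; the primary structure is a cantilever fixed at D.
Primary-structure tip deflection at E by superposition:
  point load 40.5 at a = 1: Pa²(3L − a)/(6EI) = 94.5/EI
  UDL 32: wL⁴/(8EI) = 2500/EI
  δ_0 = 2594/EI
Flexibility coefficient — unit upward force at E: δ_{EE} = L³/(3EI) = 41.67/EI.
Compatibility at E: δ_0 − R_E·δ_{EE} = 0, so R_E = 2594/41.67 = 62.27 kip.

R_E = 62.27 kip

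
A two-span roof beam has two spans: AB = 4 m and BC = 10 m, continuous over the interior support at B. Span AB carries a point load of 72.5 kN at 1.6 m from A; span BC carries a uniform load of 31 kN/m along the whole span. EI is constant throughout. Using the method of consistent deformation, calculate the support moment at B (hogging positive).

M_B = 290.7 kN·m

Insert a hinge at B; M_B is the redundant, and each span becomes simply supported.
Rotations at B on the released spans (each span's end-slope, ×1/EI):
  span AB: point load 72.5 at a = 1.6: Pab(L + a)/(6LEI) = 64.96/EI
  span BC: UDL 31: wL³/(24EI) = 1292/EI
  relative rotation θ_0 = (64.96 + 1292)/EI = 1357/EI
A unit hogging moment at B produces rotation L₁/(3EI) + L₂/(3EI) = 4.667/EI.
Compatibility: M_B·(L₁+L₂)/(3EI) = θ_0, giving M_B = 290.7 kN·m (hogging).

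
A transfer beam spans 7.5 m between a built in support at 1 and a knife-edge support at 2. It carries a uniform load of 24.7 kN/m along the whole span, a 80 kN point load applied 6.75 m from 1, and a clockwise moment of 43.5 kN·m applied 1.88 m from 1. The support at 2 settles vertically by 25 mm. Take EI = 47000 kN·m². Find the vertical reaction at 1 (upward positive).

Choose R_2 as the redundant. The primary structure is the cantilever fixed at 1.
Primary-structure tip deflection at 2 by superposition:
  UDL 24.7: wL⁴/(8EI) = 9769/EI
  point load 80 at a = 6.75: Pa²(3L − a)/(6EI) = 9568/EI
  clockwise couple 43.5 at a = 1.88: M₀a(2L − a)/(2EI) = 536.5/EI
  δ_0 = 19874/EI
Tip deflection under a unit load at 2: L³/(3EI) = 140.6/EI.
With EI = 47000 kN·m²: δ_0 = 0.42284 m and δ_{22} = 0.002992 m/kN.
Compatibility — the beam at 2 must follow the support down by 0.025 m: δ_0 − R_2·δ_{22} = 0.025, so R_2 = (0.42284 − 0.025)/0.002992 = 133 kN.
Vertical equilibrium: R_1 = ΣP − R_2 = 265.2 − 133 = 132.3 kN.

R_1 = 132.3 kN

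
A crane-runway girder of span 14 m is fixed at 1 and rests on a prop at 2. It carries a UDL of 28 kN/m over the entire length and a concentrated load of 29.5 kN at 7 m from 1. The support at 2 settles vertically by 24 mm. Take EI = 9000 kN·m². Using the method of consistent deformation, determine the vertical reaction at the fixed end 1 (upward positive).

Take the reaction at 2 as the redundant and release it; the primary structure is a cantilever fixed at 1.
Free-end deflection of the primary structure under the applied loading (downward +):
  UDL 28: wL⁴/(8EI) = 134456/EI
  point load 29.5 at a = 7: Pa²(3L − a)/(6EI) = 8432/EI
  δ_0 = 142888/EI
Tip deflection under a unit load at 2: L³/(3EI) = 914.7/EI.
With EI = 9000 kN·m²: δ_0 = 15.876 m and δ_{22} = 0.10163 m/kN.
Compatibility — the beam at 2 must follow the support down by 0.024 m: δ_0 − R_2·δ_{22} = 0.024, so R_2 = (15.876 − 0.024)/0.10163 = 156 kN.
Vertical equilibrium: R_1 = ΣP − R_2 = 421.5 − 156 = 265.5 kN.

R_1 = 265.5 kN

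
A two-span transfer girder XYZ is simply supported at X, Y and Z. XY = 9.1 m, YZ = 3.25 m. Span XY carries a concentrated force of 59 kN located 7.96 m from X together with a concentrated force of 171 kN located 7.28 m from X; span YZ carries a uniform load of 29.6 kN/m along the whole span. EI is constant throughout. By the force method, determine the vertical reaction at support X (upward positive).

R_X = 17.85 kN

Take M_Y as the redundant. Released structure: two simple spans XY and YZ with a hinge at Y.
End slopes at the hinge Y, treating each span as simply supported:
  span XY: point load 59 at a = 7.96: Pab(L + a)/(6LEI) = 167.3/EI
  span XY: point load 171 at a = 7.28: Pab(L + a)/(6LEI) = 679.7/EI
  span YZ: UDL 29.6: wL³/(24EI) = 42.34/EI
  relative rotation θ_0 = (847 + 42.34)/EI = 889.3/EI
A unit hogging moment at Y produces rotation L₁/(3EI) + L₂/(3EI) = 4.117/EI.
Compatibility: M_Y·(L₁+L₂)/(3EI) = θ_0, giving M_Y = 216 kN·m (hogging).
Span XY, ΣM about X with M_Y applied at Y: R_Y^{XY}·9.1 = 1715 + 216, so R_Y^{XY} = 212.1 kN and R_X = 230 − 212.1 = 17.85 kN.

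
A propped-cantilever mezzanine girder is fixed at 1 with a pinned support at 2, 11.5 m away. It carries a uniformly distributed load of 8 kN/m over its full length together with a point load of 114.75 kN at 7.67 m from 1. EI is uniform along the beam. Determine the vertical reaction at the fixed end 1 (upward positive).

R_1 = 112.7 kN

Release the roller at 2. Primary structure: cantilever fixed at 1.
Primary-structure tip deflection at 2 by superposition:
  UDL 8: wL⁴/(8EI) = 17490/EI
  point load 114.75 at a = 7.67: Pa²(3L − a)/(6EI) = 30187/EI
  δ_0 = 47677/EI
Flexibility coefficient — unit upward force at 2: δ_{22} = L³/(3EI) = 507/EI.
Compatibility at 2: δ_0 − R_2·δ_{22} = 0, so R_2 = 47677/507 = 94.04 kN.
Vertical equilibrium: R_1 = ΣP − R_2 = 206.8 − 94.04 = 112.7 kN.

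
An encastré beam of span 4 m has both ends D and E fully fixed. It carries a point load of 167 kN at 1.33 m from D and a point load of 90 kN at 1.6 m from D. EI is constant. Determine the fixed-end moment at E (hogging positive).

M_E = 83.86 kN·m

Release both end moments; the primary structure is a simply-supported span DE with redundants M_D and M_E.
End rotations of the released simple span under the applied load (×1/EI):
  at D: point load 167 at a = 1.33: Pab(L + b)/(6LEI) = 164.8/EI
  at E: point load 167 at a = 1.33: Pab(L + a)/(6LEI) = 131.7/EI
  at D: point load 90 at a = 1.6: Pab(L + b)/(6LEI) = 92.16/EI
  at E: point load 90 at a = 1.6: Pab(L + a)/(6LEI) = 80.64/EI
  θ_D0 = 257/EI,  θ_E0 = 212.3/EI
Flexibility coefficients: a unit moment at one end gives L/(3EI) there and L/(6EI) at the far end, so f₁₁ = f₂₂ = 1.333/EI and f₁₂ = f₂₁ = 0.6667/EI.
Compatibility — zero rotation at each built-in end:
  1.333 M_D + 0.6667 M_E = 257
  0.6667 M_D + 1.333 M_E = 212.3
Solving the pair gives M_D = 150.8 kN·m and M_E = 83.86 kN·m (hogging).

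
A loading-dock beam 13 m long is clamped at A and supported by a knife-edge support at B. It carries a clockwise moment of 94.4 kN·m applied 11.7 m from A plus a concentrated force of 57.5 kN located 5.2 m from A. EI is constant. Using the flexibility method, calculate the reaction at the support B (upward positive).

Release the roller at B. Primary structure: cantilever fixed at A.
Free-end deflection of the primary structure under the applied loading (downward +):
  clockwise couple 94.4 at a = 11.7: M₀a(2L − a)/(2EI) = 7897/EI
  point load 57.5 at a = 5.2: Pa²(3L − a)/(6EI) = 8759/EI
  δ_0 = 16656/EI
Flexibility coefficient — unit upward force at B: δ_{BB} = L³/(3EI) = 732.3/EI.
The prop prevents deflection at B: R_B = δ_0/δ_{BB} = 16656/732.3 = 22.74 kN.

R_B = 22.74 kN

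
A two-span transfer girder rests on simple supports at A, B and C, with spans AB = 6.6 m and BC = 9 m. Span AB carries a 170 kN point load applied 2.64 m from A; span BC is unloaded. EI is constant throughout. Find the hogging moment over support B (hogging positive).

M_B = 79.75 kN·m

Release continuity at B by inserting a hinge; the redundant is the internal moment M_B. The primary structure is two simply-supported spans AB and BC.
End slopes at the hinge B, treating each span as simply supported:
  span AB: point load 170 at a = 2.64: Pab(L + a)/(6LEI) = 414.7/EI
  relative rotation θ_0 = (414.7 + 0)/EI = 414.7/EI
A unit hogging moment at B produces rotation L₁/(3EI) + L₂/(3EI) = 5.2/EI.
Slope continuity at B: θ_0 = M_B·5.2/EI, so M_B = 414.7/5.2 = 79.75 kN·m (hogging).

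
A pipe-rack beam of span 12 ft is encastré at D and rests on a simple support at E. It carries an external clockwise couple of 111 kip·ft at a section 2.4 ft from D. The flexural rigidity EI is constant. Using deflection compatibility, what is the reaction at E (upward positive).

Choose R_E as the redundant. The primary structure is the cantilever fixed at D.
Free-end deflection of the primary structure under the applied loading (downward +):
  clockwise couple 111 at a = 2.4: M₀a(2L − a)/(2EI) = 2877/EI
Flexibility coefficient — unit upward force at E: δ_{EE} = L³/(3EI) = 576/EI.
The prop prevents deflection at E: R_E = δ_0/δ_{EE} = 2877/576 = 4.995 kip.

R_E = 4.995 kip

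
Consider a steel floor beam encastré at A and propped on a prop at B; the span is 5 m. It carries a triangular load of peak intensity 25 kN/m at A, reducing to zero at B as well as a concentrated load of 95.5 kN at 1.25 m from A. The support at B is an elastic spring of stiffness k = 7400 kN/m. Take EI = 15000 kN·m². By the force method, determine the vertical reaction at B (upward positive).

Remove the prop at B; the released (primary) structure is a cantilever built in at A.
Deflection at B on the released cantilever, summing each load's contribution:
  triangular load, peak 25 at the fixed end: w₀L⁴/(30EI) = 520.8/EI
  point load 95.5 at a = 1.25: Pa²(3L − a)/(6EI) = 342/EI
  δ_0 = 862.8/EI
Tip deflection under a unit load at B: L³/(3EI) = 41.67/EI.
With EI = 15000 kN·m²: δ_0 = 0.05752 m and δ_{BB} = 0.002778 m/kN.
Compatibility — the spring shortens by R_B/k under the reaction it provides: δ_0 − R_B·δ_{BB} = R_B/k. With 1/k = 0.000135 m/kN, R_B = δ_0 / (δ_{BB} + 1/k) = 0.05752 / (0.002778 + 0.000135) = 19.75 kN.

R_B = 19.75 kN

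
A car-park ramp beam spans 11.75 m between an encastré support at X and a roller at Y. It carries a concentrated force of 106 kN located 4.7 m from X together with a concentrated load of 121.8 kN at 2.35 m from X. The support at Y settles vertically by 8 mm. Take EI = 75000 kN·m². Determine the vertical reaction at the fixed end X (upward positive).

Remove the prop at Y; the released (primary) structure is a cantilever built in at X.
Downward deflection at the released point Y due to the loads:
  point load 106 at a = 4.7: Pa²(3L − a)/(6EI) = 11922/EI
  point load 121.8 at a = 2.35: Pa²(3L − a)/(6EI) = 3688/EI
  δ_0 = 15611/EI
Tip deflection under a unit load at Y: L³/(3EI) = 540.7/EI.
With EI = 75000 kN·m²: δ_0 = 0.20814 m and δ_{YY} = 0.00721 m/kN.
Compatibility — the beam at Y must follow the support down by 0.008 m: δ_0 − R_Y·δ_{YY} = 0.008, so R_Y = (0.20814 − 0.008)/0.00721 = 27.76 kN.
Vertical equilibrium: R_X = ΣP − R_Y = 227.8 − 27.76 = 200 kN.

R_X = 200 kN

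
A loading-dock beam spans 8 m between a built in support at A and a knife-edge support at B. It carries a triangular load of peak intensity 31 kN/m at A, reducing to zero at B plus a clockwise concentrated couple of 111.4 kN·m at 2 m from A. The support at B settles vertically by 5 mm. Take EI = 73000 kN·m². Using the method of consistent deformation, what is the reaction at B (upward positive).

R_B = 31.8 kN

Release the roller at B. Primary structure: cantilever fixed at A.
Downward deflection at the released point B due to the loads:
  triangular load, peak 31 at the fixed end: w₀L⁴/(30EI) = 4233/EI
  clockwise couple 111.4 at a = 2: M₀a(2L − a)/(2EI) = 1560/EI
  δ_0 = 5792/EI
Tip deflection under a unit load at B: L³/(3EI) = 170.7/EI.
With EI = 73000 kN·m²: δ_0 = 0.079344 m and δ_{BB} = 0.002338 m/kN.
Compatibility — the beam at B must follow the support down by 0.005 m: δ_0 − R_B·δ_{BB} = 0.005, so R_B = (0.079344 − 0.005)/0.002338 = 31.8 kN.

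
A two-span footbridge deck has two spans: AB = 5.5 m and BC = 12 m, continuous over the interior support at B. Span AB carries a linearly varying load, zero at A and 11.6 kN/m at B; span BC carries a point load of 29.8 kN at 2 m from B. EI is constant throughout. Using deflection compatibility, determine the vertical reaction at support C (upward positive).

Take M_B as the redundant. Released structure: two simple spans AB and BC with a hinge at B.
End slopes at the hinge B, treating each span as simply supported:
  span AB: triangular load, peak 11.6: w₀L³/(45EI) = 42.89/EI
  span BC: point load 29.8 at a = 2: Pab(L + b)/(6LEI) = 182.1/EI
  relative rotation θ_0 = (42.89 + 182.1)/EI = 225/EI
A unit hogging moment at B produces rotation L₁/(3EI) + L₂/(3EI) = 5.833/EI.
Slope continuity at B: θ_0 = M_B·5.833/EI, so M_B = 225/5.833 = 38.57 kN·m (hogging).
Span BC, ΣM about C: R_B^{BC}·12 = 298 + 38.57, so R_B^{BC} = 28.05 kN and R_C = 29.8 − 28.05 = 1.752 kN.

R_C = 1.752 kN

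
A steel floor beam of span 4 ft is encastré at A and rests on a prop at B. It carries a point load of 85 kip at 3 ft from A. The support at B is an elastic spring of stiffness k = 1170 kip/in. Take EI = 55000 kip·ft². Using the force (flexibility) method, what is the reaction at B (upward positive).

R_B = 45.44 kip

Take the reaction at B as the redundant and release it; the primary structure is a cantilever fixed at A.
Downward deflection at the released point B due to the loads:
  point load 85 at a = 3: Pa²(3L − a)/(6EI) = 1148/EI
Flexibility coefficient — unit upward force at B: δ_{BB} = L³/(3EI) = 21.33/EI.
With EI = 55000 kip·ft²: δ_0 = 0.020864 ft and δ_{BB} = 0.000388 ft/kip.
Compatibility — the spring shortens by R_B/k under the reaction it provides: δ_0 − R_B·δ_{BB} = R_B/k. With 1/k = 1/(1170×12) ft/kip = 0.000071 ft/kip, R_B = δ_0 / (δ_{BB} + 1/k) = 0.020864 / (0.000388 + 0.000071) = 45.44 kip.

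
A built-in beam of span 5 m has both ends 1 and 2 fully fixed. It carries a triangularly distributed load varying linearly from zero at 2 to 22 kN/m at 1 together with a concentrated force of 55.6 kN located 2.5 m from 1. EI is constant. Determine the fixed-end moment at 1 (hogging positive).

M_1 = 62.25 kN·m

Take the two fixed-end moments M_1, M_2 as redundants; the released structure is the simple span 12.
On the primary (simply-supported) span, the end slopes from the loading are:
  at 1: triangular load, peak 22: w₀L³/(45EI) = 61.11/EI
  at 2: triangular load, peak 22: 7w₀L³/(360EI) = 53.47/EI
  at 1: point load 55.6 at a = 2.5: Pab(L + b)/(6LEI) = 86.88/EI
  at 2: point load 55.6 at a = 2.5: Pab(L + a)/(6LEI) = 86.88/EI
  θ_10 = 148/EI,  θ_20 = 140.3/EI
Flexibility coefficients: a unit moment at one end gives L/(3EI) there and L/(6EI) at the far end, so f₁₁ = f₂₂ = 1.667/EI and f₁₂ = f₂₁ = 0.8333/EI.
Compatibility — zero rotation at each built-in end:
  1.667 M_1 + 0.8333 M_2 = 148
  0.8333 M_1 + 1.667 M_2 = 140.3
Solving the pair gives M_1 = 62.25 kN·m and M_2 = 53.08 kN·m (hogging).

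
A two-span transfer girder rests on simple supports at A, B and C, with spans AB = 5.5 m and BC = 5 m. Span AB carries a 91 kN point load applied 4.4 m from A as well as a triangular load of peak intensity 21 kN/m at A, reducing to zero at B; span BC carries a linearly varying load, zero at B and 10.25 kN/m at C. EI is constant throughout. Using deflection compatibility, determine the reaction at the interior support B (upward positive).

R_B = 125.1 kN

Take M_B as the redundant. Released structure: two simple spans AB and BC with a hinge at B.
Rotations at B on the released spans (each span's end-slope, ×1/EI):
  span AB: point load 91 at a = 4.4: Pab(L + a)/(6LEI) = 132.1/EI
  span AB: triangular load, peak 21: 7w₀L³/(360EI) = 67.94/EI
  span BC: triangular load, peak 10.25: 7w₀L³/(360EI) = 24.91/EI
  relative rotation θ_0 = (200.1 + 24.91)/EI = 225/EI
A unit hogging moment at B produces rotation L₁/(3EI) + L₂/(3EI) = 3.5/EI.
Compatibility: M_B·(L₁+L₂)/(3EI) = θ_0, giving M_B = 64.28 kN·m (hogging).
Span AB, ΣM about A with M_B applied at B: R_B^{AB}·5.5 = 506.3 + 64.28, so R_B^{AB} = 103.7 kN and R_A = 148.8 − 103.7 = 45.01 kN.
Span BC, ΣM about C: R_B^{BC}·5 = 42.71 + 64.28, so R_B^{BC} = 21.4 kN and R_C = 25.62 − 21.4 = 4.227 kN.
R_B = 103.7 + 21.4 = 125.1 kN.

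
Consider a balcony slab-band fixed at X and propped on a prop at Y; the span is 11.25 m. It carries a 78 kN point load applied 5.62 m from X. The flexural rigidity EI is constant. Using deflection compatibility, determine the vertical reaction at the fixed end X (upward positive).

Take the reaction at Y as the redundant and release it; the primary structure is a cantilever fixed at X.
Deflection at Y on the released cantilever, summing each load's contribution:
  point load 78 at a = 5.62: Pa²(3L − a)/(6EI) = 11550/EI
Flexibility coefficient — unit upward force at Y: δ_{YY} = L³/(3EI) = 474.6/EI.
The prop prevents deflection at Y: R_Y = δ_0/δ_{YY} = 11550/474.6 = 24.34 kN.
Vertical equilibrium: R_X = ΣP − R_Y = 78 − 24.34 = 53.66 kN.

R_X = 53.66 kN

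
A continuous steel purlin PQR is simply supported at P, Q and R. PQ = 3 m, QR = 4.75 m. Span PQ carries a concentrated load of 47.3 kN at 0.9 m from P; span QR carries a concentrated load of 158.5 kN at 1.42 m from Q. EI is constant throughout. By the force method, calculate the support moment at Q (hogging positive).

M_Q = 89.75 kN·m

Take M_Q as the redundant. Released structure: two simple spans PQ and QR with a hinge at Q.
Discontinuity in slope at Q on the released structure — sum the simple-span end rotations:
  span PQ: point load 47.3 at a = 0.9: Pab(L + a)/(6LEI) = 19.37/EI
  span QR: point load 158.5 at a = 1.42: Pab(L + b)/(6LEI) = 212.5/EI
  relative rotation θ_0 = (19.37 + 212.5)/EI = 231.9/EI
A unit hogging moment at Q produces rotation L₁/(3EI) + L₂/(3EI) = 2.583/EI.
Compatibility: M_Q·(L₁+L₂)/(3EI) = θ_0, giving M_Q = 89.75 kN·m (hogging).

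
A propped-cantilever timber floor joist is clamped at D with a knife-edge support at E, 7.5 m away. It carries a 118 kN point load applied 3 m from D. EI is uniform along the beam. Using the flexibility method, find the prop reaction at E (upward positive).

Choose R_E as the redundant. The primary structure is the cantilever fixed at D.
Primary-structure tip deflection at E by superposition:
  point load 118 at a = 3: Pa²(3L − a)/(6EI) = 3452/EI
Tip deflection under a unit load at E: L³/(3EI) = 140.6/EI.
Compatibility at E: δ_0 − R_E·δ_{EE} = 0, so R_E = 3452/140.6 = 24.54 kN.

R_E = 24.54 kN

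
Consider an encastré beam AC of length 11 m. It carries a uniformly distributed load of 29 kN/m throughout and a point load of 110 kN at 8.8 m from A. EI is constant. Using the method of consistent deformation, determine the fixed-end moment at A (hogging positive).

Take the two fixed-end moments M_A, M_C as redundants; the released structure is the simple span AC.
End rotations of the released simple span under the applied load (×1/EI):
  at A: UDL 29: wL³/(24EI) = 1608/EI
  at C: UDL 29: wL³/(24EI) = 1608/EI
  at A: point load 110 at a = 8.8: Pab(L + b)/(6LEI) = 425.9/EI
  at C: point load 110 at a = 8.8: Pab(L + a)/(6LEI) = 638.9/EI
  θ_A0 = 2034/EI,  θ_C0 = 2247/EI
Flexibility coefficients: a unit moment at one end gives L/(3EI) there and L/(6EI) at the far end, so f₁₁ = f₂₂ = 3.667/EI and f₁₂ = f₂₁ = 1.833/EI.
Compatibility — zero rotation at each built-in end:
  3.667 M_A + 1.833 M_C = 2034
  1.833 M_A + 3.667 M_C = 2247
Solving the pair gives M_A = 331.1 kN·m and M_C = 447.3 kN·m (hogging).

M_A = 331.1 kN·m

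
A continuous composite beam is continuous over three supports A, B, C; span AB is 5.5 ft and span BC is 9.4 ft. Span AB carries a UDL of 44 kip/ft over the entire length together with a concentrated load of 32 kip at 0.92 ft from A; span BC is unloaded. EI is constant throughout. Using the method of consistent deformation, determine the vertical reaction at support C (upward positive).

R_C = -7.095 kip

Take M_B as the redundant. Released structure: two simple spans AB and BC with a hinge at B.
Discontinuity in slope at B on the released structure — sum the simple-span end rotations:
  span AB: UDL 44: wL³/(24EI) = 305/EI
  span AB: point load 32 at a = 0.92: Pab(L + a)/(6LEI) = 26.23/EI
  relative rotation θ_0 = (331.3 + 0)/EI = 331.3/EI
A unit hogging moment at B produces rotation L₁/(3EI) + L₂/(3EI) = 4.967/EI.
Slope continuity at B: θ_0 = M_B·4.967/EI, so M_B = 331.3/4.967 = 66.7 kip·ft (hogging).
Span BC, ΣM about C: R_B^{BC}·9.4 = 0 + 66.7, so R_B^{BC} = 7.095 kip and R_C = 0 − 7.095 = -7.095 kip.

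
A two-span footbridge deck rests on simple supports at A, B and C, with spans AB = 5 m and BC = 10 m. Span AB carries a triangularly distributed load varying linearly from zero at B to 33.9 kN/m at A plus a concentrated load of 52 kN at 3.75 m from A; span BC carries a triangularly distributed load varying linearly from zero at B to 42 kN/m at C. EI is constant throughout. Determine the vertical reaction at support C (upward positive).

Take M_B as the redundant. Released structure: two simple spans AB and BC with a hinge at B.
Discontinuity in slope at B on the released structure — sum the simple-span end rotations:
  span AB: triangular load, peak 33.9: 7w₀L³/(360EI) = 82.4/EI
  span AB: point load 52 at a = 3.75: Pab(L + a)/(6LEI) = 71.09/EI
  span BC: triangular load, peak 42: 7w₀L³/(360EI) = 816.7/EI
  relative rotation θ_0 = (153.5 + 816.7)/EI = 970.2/EI
A unit hogging moment at B produces rotation L₁/(3EI) + L₂/(3EI) = 5/EI.
Slope continuity at B: θ_0 = M_B·5/EI, so M_B = 970.2/5 = 194 kN·m (hogging).
Span BC, ΣM about C: R_B^{BC}·10 = 700 + 194, so R_B^{BC} = 89.4 kN and R_C = 210 − 89.4 = 120.6 kN.

R_C = 120.6 kN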